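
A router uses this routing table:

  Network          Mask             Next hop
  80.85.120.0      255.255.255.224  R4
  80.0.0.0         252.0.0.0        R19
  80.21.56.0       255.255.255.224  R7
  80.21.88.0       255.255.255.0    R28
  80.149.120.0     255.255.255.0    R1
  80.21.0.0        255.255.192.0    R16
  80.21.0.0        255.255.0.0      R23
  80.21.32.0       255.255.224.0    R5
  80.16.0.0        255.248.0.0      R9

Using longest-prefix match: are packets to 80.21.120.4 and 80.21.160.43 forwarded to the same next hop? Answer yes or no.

yes

80.21.120.4: longest match 80.21.0.0/16 -> R23
80.21.160.43: longest match 80.21.0.0/16 -> R23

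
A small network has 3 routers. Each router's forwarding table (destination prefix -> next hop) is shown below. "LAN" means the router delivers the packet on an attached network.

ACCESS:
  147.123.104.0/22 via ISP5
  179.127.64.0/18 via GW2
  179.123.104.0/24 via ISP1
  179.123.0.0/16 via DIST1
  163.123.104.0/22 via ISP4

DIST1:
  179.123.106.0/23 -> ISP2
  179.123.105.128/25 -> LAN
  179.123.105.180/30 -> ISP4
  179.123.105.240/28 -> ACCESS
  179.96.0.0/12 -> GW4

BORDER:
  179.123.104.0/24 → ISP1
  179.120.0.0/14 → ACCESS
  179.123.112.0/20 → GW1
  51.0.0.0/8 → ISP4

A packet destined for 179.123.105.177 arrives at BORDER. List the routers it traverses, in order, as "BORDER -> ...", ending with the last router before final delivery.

BORDER -> ACCESS -> DIST1

At BORDER: longest match for 179.123.105.177 is 179.120.0.0/14 -> ACCESS
At ACCESS: longest match for 179.123.105.177 is 179.123.0.0/16 -> DIST1
At DIST1: longest match for 179.123.105.177 is 179.123.105.128/25 -> LAN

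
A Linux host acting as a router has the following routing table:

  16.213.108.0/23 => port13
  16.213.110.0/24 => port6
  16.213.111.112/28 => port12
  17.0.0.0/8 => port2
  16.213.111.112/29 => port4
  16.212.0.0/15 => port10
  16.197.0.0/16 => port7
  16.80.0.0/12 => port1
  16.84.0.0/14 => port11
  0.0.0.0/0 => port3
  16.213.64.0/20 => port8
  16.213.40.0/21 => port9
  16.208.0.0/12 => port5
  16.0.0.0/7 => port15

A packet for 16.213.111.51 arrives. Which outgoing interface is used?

Routes whose prefix contains 16.213.111.51:
  0.0.0.0/0 (default, matches everything) -> port3
  16.0.0.0/7 (16.0.0.0 - 17.255.255.255) -> port15
  16.208.0.0/12 (16.208.0.0 - 16.223.255.255) -> port5
  16.212.0.0/15 (16.212.0.0 - 16.213.255.255) -> port10
More-specific entries that do NOT match:
  16.213.111.112/29 (16.213.111.112 - 16.213.111.119) does not contain 16.213.111.51
  16.213.111.112/28 (16.213.111.112 - 16.213.111.127) does not contain 16.213.111.51
  16.213.110.0/24 (16.213.110.0 - 16.213.110.255) does not contain 16.213.111.51
  16.213.108.0/23 (16.213.108.0 - 16.213.109.255) does not contain 16.213.111.51
  16.213.40.0/21 (16.213.40.0 - 16.213.47.255) does not contain 16.213.111.51
  16.213.64.0/20 (16.213.64.0 - 16.213.79.255) does not contain 16.213.111.51
  16.197.0.0/16 (16.197.0.0 - 16.197.255.255) does not contain 16.213.111.51
Longest matching prefix is /15 -> interface port10.

port10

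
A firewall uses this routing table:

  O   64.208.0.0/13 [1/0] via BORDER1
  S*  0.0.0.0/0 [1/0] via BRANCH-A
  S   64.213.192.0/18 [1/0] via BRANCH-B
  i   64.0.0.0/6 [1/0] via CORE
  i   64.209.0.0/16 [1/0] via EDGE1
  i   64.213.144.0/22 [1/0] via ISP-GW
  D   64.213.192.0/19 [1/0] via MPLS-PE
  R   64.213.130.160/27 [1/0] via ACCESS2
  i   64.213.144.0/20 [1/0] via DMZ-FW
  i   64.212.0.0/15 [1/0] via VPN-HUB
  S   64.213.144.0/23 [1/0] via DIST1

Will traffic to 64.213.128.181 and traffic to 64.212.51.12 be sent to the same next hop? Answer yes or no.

64.213.128.181: longest match 64.212.0.0/15 -> VPN-HUB
64.212.51.12: longest match 64.212.0.0/15 -> VPN-HUB

yes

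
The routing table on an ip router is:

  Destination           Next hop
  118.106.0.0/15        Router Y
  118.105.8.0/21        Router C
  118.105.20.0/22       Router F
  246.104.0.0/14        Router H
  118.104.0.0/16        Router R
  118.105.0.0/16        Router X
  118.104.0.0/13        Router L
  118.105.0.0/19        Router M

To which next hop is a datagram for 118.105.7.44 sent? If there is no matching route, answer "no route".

Router M

Routes whose prefix contains 118.105.7.44:
  118.104.0.0/13 (118.104.0.0 - 118.111.255.255) -> Router L
  118.105.0.0/16 (118.105.0.0 - 118.105.255.255) -> Router X
  118.105.0.0/19 (118.105.0.0 - 118.105.31.255) -> Router M
More-specific entries that do NOT match:
  118.105.20.0/22 (118.105.20.0 - 118.105.23.255) does not contain 118.105.7.44
  118.105.8.0/21 (118.105.8.0 - 118.105.15.255) does not contain 118.105.7.44
Longest matching prefix is /19 -> next hop Router M.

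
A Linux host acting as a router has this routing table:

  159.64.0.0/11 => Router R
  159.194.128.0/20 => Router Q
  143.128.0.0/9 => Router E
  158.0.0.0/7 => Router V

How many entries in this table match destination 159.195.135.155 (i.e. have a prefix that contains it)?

Prefixes containing 159.195.135.155:
  158.0.0.0/7 (158.0.0.0 - 159.255.255.255)
Total matching entries: 1.

1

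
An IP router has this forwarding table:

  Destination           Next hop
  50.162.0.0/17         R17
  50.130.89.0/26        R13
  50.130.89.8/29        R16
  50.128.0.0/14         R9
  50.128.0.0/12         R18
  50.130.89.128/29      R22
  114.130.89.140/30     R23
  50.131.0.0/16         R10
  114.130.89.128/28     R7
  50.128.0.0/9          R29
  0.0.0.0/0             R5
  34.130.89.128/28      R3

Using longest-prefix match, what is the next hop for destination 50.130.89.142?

Routes whose prefix contains 50.130.89.142:
  0.0.0.0/0 (default, matches everything) -> R5
  50.128.0.0/9 (50.128.0.0 - 50.255.255.255) -> R29
  50.128.0.0/12 (50.128.0.0 - 50.143.255.255) -> R18
  50.128.0.0/14 (50.128.0.0 - 50.131.255.255) -> R9
More-specific entries that do NOT match:
  114.130.89.140/30 (114.130.89.140 - 114.130.89.143) does not contain 50.130.89.142
  50.130.89.8/29 (50.130.89.8 - 50.130.89.15) does not contain 50.130.89.142
  50.130.89.128/29 (50.130.89.128 - 50.130.89.135) does not contain 50.130.89.142
  114.130.89.128/28 (114.130.89.128 - 114.130.89.143) does not contain 50.130.89.142
  34.130.89.128/28 (34.130.89.128 - 34.130.89.143) does not contain 50.130.89.142
  50.130.89.0/26 (50.130.89.0 - 50.130.89.63) does not contain 50.130.89.142
  50.162.0.0/17 (50.162.0.0 - 50.162.127.255) does not contain 50.130.89.142
  50.131.0.0/16 (50.131.0.0 - 50.131.255.255) does not contain 50.130.89.142
Longest matching prefix is /14 -> next hop R9.

R9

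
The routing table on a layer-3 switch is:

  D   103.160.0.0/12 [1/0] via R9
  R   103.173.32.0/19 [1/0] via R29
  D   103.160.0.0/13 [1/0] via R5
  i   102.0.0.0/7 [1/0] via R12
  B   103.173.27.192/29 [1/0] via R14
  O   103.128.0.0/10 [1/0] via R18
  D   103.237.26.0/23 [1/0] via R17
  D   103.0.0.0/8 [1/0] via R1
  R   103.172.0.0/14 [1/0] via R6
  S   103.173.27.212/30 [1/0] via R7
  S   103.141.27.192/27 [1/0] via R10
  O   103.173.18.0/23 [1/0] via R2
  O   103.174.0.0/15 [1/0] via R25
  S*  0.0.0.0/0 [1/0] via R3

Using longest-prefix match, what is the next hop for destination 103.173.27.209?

R6

Routes whose prefix contains 103.173.27.209:
  0.0.0.0/0 (default, matches everything) -> R3
  102.0.0.0/7 (102.0.0.0 - 103.255.255.255) -> R12
  103.0.0.0/8 (103.0.0.0 - 103.255.255.255) -> R1
  103.128.0.0/10 (103.128.0.0 - 103.191.255.255) -> R18
  103.160.0.0/12 (103.160.0.0 - 103.175.255.255) -> R9
  103.172.0.0/14 (103.172.0.0 - 103.175.255.255) -> R6
More-specific entries that do NOT match:
  103.173.27.212/30 (103.173.27.212 - 103.173.27.215) does not contain 103.173.27.209
  103.173.27.192/29 (103.173.27.192 - 103.173.27.199) does not contain 103.173.27.209
  103.141.27.192/27 (103.141.27.192 - 103.141.27.223) does not contain 103.173.27.209
  103.237.26.0/23 (103.237.26.0 - 103.237.27.255) does not contain 103.173.27.209
  103.173.18.0/23 (103.173.18.0 - 103.173.19.255) does not contain 103.173.27.209
  103.173.32.0/19 (103.173.32.0 - 103.173.63.255) does not contain 103.173.27.209
  103.174.0.0/15 (103.174.0.0 - 103.175.255.255) does not contain 103.173.27.209
Longest matching prefix is /14 -> next hop R6.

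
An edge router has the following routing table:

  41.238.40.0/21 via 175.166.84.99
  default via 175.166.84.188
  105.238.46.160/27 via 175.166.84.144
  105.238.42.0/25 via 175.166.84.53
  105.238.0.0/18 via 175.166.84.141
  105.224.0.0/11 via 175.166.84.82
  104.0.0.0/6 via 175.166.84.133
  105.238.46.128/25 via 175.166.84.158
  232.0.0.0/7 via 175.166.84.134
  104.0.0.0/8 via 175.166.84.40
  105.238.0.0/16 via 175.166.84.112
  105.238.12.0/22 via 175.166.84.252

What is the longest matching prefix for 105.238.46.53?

105.238.0.0/18

Entries matching 105.238.46.53:
  0.0.0.0/0 (default, matches everything)
  104.0.0.0/6 (104.0.0.0 - 107.255.255.255)
  105.224.0.0/11 (105.224.0.0 - 105.255.255.255)
  105.238.0.0/16 (105.238.0.0 - 105.238.255.255)
  105.238.0.0/18 (105.238.0.0 - 105.238.63.255)
Most specific is 105.238.0.0/18.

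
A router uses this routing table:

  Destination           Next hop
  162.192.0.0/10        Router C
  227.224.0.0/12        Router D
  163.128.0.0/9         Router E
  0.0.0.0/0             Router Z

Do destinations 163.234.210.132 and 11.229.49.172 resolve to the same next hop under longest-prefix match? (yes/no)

no

163.234.210.132: longest match 163.128.0.0/9 -> Router E
11.229.49.172: longest match 0.0.0.0/0 -> Router Z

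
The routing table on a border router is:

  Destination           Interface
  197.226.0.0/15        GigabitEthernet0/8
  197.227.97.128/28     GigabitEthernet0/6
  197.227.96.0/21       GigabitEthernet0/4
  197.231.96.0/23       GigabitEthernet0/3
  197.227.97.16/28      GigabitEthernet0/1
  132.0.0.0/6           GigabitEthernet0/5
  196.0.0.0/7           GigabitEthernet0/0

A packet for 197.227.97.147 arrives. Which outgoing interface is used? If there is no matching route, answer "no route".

Routes whose prefix contains 197.227.97.147:
  196.0.0.0/7 (196.0.0.0 - 197.255.255.255) -> GigabitEthernet0/0
  197.226.0.0/15 (197.226.0.0 - 197.227.255.255) -> GigabitEthernet0/8
  197.227.96.0/21 (197.227.96.0 - 197.227.103.255) -> GigabitEthernet0/4
More-specific entries that do NOT match:
  197.227.97.128/28 (197.227.97.128 - 197.227.97.143) does not contain 197.227.97.147
  197.227.97.16/28 (197.227.97.16 - 197.227.97.31) does not contain 197.227.97.147
  197.231.96.0/23 (197.231.96.0 - 197.231.97.255) does not contain 197.227.97.147
Longest matching prefix is /21 -> interface GigabitEthernet0/4.

GigabitEthernet0/4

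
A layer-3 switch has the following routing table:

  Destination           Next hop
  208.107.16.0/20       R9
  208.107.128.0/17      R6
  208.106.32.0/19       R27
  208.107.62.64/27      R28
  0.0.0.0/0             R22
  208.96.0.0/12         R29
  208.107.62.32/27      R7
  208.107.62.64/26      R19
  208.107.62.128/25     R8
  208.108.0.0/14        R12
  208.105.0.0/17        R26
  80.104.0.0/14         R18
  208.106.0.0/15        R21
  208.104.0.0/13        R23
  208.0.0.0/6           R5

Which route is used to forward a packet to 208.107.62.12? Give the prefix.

Entries matching 208.107.62.12:
  0.0.0.0/0 (default, matches everything)
  208.0.0.0/6 (208.0.0.0 - 211.255.255.255)
  208.96.0.0/12 (208.96.0.0 - 208.111.255.255)
  208.104.0.0/13 (208.104.0.0 - 208.111.255.255)
  208.106.0.0/15 (208.106.0.0 - 208.107.255.255)
Most specific is 208.106.0.0/15.

208.106.0.0/15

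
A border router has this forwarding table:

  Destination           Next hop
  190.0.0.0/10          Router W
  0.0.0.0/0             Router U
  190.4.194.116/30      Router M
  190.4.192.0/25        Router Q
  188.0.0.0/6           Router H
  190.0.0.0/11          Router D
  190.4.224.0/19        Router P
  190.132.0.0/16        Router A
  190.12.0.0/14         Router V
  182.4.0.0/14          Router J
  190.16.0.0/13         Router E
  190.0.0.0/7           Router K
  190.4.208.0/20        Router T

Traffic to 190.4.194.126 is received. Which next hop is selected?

Routes whose prefix contains 190.4.194.126:
  0.0.0.0/0 (default, matches everything) -> Router U
  188.0.0.0/6 (188.0.0.0 - 191.255.255.255) -> Router H
  190.0.0.0/7 (190.0.0.0 - 191.255.255.255) -> Router K
  190.0.0.0/10 (190.0.0.0 - 190.63.255.255) -> Router W
  190.0.0.0/11 (190.0.0.0 - 190.31.255.255) -> Router D
More-specific entries that do NOT match:
  190.4.194.116/30 (190.4.194.116 - 190.4.194.119) does not contain 190.4.194.126
  190.4.192.0/25 (190.4.192.0 - 190.4.192.127) does not contain 190.4.194.126
  190.4.208.0/20 (190.4.208.0 - 190.4.223.255) does not contain 190.4.194.126
  190.4.224.0/19 (190.4.224.0 - 190.4.255.255) does not contain 190.4.194.126
  190.132.0.0/16 (190.132.0.0 - 190.132.255.255) does not contain 190.4.194.126
  190.12.0.0/14 (190.12.0.0 - 190.15.255.255) does not contain 190.4.194.126
  182.4.0.0/14 (182.4.0.0 - 182.7.255.255) does not contain 190.4.194.126
  190.16.0.0/13 (190.16.0.0 - 190.23.255.255) does not contain 190.4.194.126
Longest matching prefix is /11 -> next hop Router D.

Router D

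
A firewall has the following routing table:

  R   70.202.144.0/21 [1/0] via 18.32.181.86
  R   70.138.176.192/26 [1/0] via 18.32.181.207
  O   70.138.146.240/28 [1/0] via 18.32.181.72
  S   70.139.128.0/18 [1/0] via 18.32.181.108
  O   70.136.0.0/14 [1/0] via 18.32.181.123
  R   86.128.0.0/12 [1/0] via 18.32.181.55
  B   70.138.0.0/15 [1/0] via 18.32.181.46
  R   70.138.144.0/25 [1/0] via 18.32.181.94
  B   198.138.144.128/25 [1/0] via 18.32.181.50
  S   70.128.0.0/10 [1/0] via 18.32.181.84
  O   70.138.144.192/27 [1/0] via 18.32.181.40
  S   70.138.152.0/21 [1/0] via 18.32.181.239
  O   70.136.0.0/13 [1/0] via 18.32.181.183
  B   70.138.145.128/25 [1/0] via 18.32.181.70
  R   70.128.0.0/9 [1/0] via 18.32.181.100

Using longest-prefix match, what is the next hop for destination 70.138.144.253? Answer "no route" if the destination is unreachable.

18.32.181.46

Routes whose prefix contains 70.138.144.253:
  70.128.0.0/9 (70.128.0.0 - 70.255.255.255) -> 18.32.181.100
  70.128.0.0/10 (70.128.0.0 - 70.191.255.255) -> 18.32.181.84
  70.136.0.0/13 (70.136.0.0 - 70.143.255.255) -> 18.32.181.183
  70.136.0.0/14 (70.136.0.0 - 70.139.255.255) -> 18.32.181.123
  70.138.0.0/15 (70.138.0.0 - 70.139.255.255) -> 18.32.181.46
More-specific entries that do NOT match:
  70.138.146.240/28 (70.138.146.240 - 70.138.146.255) does not contain 70.138.144.253
  70.138.144.192/27 (70.138.144.192 - 70.138.144.223) does not contain 70.138.144.253
  70.138.176.192/26 (70.138.176.192 - 70.138.176.255) does not contain 70.138.144.253
  70.138.144.0/25 (70.138.144.0 - 70.138.144.127) does not contain 70.138.144.253
  198.138.144.128/25 (198.138.144.128 - 198.138.144.255) does not contain 70.138.144.253
  70.138.145.128/25 (70.138.145.128 - 70.138.145.255) does not contain 70.138.144.253
  70.202.144.0/21 (70.202.144.0 - 70.202.151.255) does not contain 70.138.144.253
  70.138.152.0/21 (70.138.152.0 - 70.138.159.255) does not contain 70.138.144.253
  70.139.128.0/18 (70.139.128.0 - 70.139.191.255) does not contain 70.138.144.253
Longest matching prefix is /15 -> next hop 18.32.181.46.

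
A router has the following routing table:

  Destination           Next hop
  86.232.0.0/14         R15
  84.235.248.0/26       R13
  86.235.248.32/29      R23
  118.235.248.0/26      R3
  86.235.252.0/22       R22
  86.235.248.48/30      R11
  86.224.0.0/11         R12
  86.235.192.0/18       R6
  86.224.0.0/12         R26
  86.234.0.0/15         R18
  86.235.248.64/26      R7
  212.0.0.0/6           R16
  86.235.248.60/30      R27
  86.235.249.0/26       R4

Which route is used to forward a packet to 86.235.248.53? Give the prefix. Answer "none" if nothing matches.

Entries matching 86.235.248.53:
  86.224.0.0/11 (86.224.0.0 - 86.255.255.255)
  86.224.0.0/12 (86.224.0.0 - 86.239.255.255)
  86.232.0.0/14 (86.232.0.0 - 86.235.255.255)
  86.234.0.0/15 (86.234.0.0 - 86.235.255.255)
  86.235.192.0/18 (86.235.192.0 - 86.235.255.255)
Most specific is 86.235.192.0/18.

86.235.192.0/18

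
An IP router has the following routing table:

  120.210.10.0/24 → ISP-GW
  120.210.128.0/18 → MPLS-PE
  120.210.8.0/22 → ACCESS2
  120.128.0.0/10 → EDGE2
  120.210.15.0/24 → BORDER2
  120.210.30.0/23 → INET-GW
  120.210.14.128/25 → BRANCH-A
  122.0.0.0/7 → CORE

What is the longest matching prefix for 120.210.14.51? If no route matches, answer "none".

120.210.14.51 is outside every listed prefix and there is no default route.

none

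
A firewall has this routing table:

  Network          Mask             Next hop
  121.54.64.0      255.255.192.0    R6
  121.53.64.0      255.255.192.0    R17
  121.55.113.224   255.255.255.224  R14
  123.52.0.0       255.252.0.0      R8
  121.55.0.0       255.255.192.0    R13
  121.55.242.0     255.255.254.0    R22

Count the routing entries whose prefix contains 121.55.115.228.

0

No listed prefix contains 121.55.115.228.
Total matching entries: 0.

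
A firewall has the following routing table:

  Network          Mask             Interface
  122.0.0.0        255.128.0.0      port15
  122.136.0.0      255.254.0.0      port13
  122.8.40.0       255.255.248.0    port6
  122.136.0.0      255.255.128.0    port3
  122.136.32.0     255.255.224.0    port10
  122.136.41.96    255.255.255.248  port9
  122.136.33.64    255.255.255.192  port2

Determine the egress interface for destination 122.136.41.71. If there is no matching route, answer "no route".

Routes whose prefix contains 122.136.41.71:
  122.136.0.0/15 (122.136.0.0 - 122.137.255.255) -> port13
  122.136.0.0/17 (122.136.0.0 - 122.136.127.255) -> port3
  122.136.32.0/19 (122.136.32.0 - 122.136.63.255) -> port10
More-specific entries that do NOT match:
  122.136.41.96/29 (122.136.41.96 - 122.136.41.103) does not contain 122.136.41.71
  122.136.33.64/26 (122.136.33.64 - 122.136.33.127) does not contain 122.136.41.71
  122.8.40.0/21 (122.8.40.0 - 122.8.47.255) does not contain 122.136.41.71
Longest matching prefix is /19 -> interface port10.

port10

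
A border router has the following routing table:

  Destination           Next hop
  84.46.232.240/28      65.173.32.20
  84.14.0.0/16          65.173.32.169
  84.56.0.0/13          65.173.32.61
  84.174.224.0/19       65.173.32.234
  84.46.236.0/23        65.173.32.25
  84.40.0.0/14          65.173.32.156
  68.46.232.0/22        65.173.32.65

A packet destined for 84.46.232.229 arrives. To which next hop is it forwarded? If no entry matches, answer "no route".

No entry's prefix contains 84.46.232.229; there is no default route.

no route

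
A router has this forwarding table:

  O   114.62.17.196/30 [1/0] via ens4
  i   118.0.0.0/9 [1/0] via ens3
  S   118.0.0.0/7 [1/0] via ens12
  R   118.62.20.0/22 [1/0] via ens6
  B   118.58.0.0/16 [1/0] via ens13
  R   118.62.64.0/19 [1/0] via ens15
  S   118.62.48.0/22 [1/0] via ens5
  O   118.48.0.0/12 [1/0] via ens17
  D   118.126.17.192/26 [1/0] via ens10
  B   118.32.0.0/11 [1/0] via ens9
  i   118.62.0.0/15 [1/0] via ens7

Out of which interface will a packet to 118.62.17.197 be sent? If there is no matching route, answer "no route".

ens7

Routes whose prefix contains 118.62.17.197:
  118.0.0.0/7 (118.0.0.0 - 119.255.255.255) -> ens12
  118.0.0.0/9 (118.0.0.0 - 118.127.255.255) -> ens3
  118.32.0.0/11 (118.32.0.0 - 118.63.255.255) -> ens9
  118.48.0.0/12 (118.48.0.0 - 118.63.255.255) -> ens17
  118.62.0.0/15 (118.62.0.0 - 118.63.255.255) -> ens7
More-specific entries that do NOT match:
  114.62.17.196/30 (114.62.17.196 - 114.62.17.199) does not contain 118.62.17.197
  118.126.17.192/26 (118.126.17.192 - 118.126.17.255) does not contain 118.62.17.197
  118.62.20.0/22 (118.62.20.0 - 118.62.23.255) does not contain 118.62.17.197
  118.62.48.0/22 (118.62.48.0 - 118.62.51.255) does not contain 118.62.17.197
  118.62.64.0/19 (118.62.64.0 - 118.62.95.255) does not contain 118.62.17.197
  118.58.0.0/16 (118.58.0.0 - 118.58.255.255) does not contain 118.62.17.197
Longest matching prefix is /15 -> interface ens7.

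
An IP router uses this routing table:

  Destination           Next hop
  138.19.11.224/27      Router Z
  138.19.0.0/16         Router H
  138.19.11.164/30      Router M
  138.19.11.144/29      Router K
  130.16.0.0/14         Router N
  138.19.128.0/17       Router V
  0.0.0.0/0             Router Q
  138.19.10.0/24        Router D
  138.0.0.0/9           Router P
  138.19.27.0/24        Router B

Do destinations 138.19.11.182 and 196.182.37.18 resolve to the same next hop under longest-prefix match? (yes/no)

138.19.11.182: longest match 138.19.0.0/16 -> Router H
196.182.37.18: longest match 0.0.0.0/0 -> Router Q

no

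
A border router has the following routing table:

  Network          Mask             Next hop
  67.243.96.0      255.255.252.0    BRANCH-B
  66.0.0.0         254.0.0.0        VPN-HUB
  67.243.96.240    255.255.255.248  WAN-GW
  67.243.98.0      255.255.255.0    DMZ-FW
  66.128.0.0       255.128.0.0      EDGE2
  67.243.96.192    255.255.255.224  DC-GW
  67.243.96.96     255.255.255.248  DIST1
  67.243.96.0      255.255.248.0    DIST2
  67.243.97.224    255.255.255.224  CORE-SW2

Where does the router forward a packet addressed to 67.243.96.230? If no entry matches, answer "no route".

Routes whose prefix contains 67.243.96.230:
  66.0.0.0/7 (66.0.0.0 - 67.255.255.255) -> VPN-HUB
  67.243.96.0/21 (67.243.96.0 - 67.243.103.255) -> DIST2
  67.243.96.0/22 (67.243.96.0 - 67.243.99.255) -> BRANCH-B
More-specific entries that do NOT match:
  67.243.96.240/29 (67.243.96.240 - 67.243.96.247) does not contain 67.243.96.230
  67.243.96.96/29 (67.243.96.96 - 67.243.96.103) does not contain 67.243.96.230
  67.243.96.192/27 (67.243.96.192 - 67.243.96.223) does not contain 67.243.96.230
  67.243.97.224/27 (67.243.97.224 - 67.243.97.255) does not contain 67.243.96.230
  67.243.98.0/24 (67.243.98.0 - 67.243.98.255) does not contain 67.243.96.230
Longest matching prefix is /22 -> next hop BRANCH-B.

BRANCH-B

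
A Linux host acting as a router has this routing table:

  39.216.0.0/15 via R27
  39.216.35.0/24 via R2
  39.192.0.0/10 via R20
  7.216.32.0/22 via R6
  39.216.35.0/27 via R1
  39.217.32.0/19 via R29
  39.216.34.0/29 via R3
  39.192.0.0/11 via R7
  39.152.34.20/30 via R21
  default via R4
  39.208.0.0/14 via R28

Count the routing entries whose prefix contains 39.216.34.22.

4

Prefixes containing 39.216.34.22:
  0.0.0.0/0 (default, matches everything)
  39.192.0.0/10 (39.192.0.0 - 39.255.255.255)
  39.192.0.0/11 (39.192.0.0 - 39.223.255.255)
  39.216.0.0/15 (39.216.0.0 - 39.217.255.255)
Total matching entries: 4.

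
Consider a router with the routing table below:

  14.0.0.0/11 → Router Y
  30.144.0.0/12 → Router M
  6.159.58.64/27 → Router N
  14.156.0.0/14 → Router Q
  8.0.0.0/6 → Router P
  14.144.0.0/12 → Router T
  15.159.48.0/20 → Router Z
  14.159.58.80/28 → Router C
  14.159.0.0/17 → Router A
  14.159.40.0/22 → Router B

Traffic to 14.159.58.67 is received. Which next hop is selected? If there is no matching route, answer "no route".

Router A

Routes whose prefix contains 14.159.58.67:
  14.144.0.0/12 (14.144.0.0 - 14.159.255.255) -> Router T
  14.156.0.0/14 (14.156.0.0 - 14.159.255.255) -> Router Q
  14.159.0.0/17 (14.159.0.0 - 14.159.127.255) -> Router A
More-specific entries that do NOT match:
  14.159.58.80/28 (14.159.58.80 - 14.159.58.95) does not contain 14.159.58.67
  6.159.58.64/27 (6.159.58.64 - 6.159.58.95) does not contain 14.159.58.67
  14.159.40.0/22 (14.159.40.0 - 14.159.43.255) does not contain 14.159.58.67
  15.159.48.0/20 (15.159.48.0 - 15.159.63.255) does not contain 14.159.58.67
Longest matching prefix is /17 -> next hop Router A.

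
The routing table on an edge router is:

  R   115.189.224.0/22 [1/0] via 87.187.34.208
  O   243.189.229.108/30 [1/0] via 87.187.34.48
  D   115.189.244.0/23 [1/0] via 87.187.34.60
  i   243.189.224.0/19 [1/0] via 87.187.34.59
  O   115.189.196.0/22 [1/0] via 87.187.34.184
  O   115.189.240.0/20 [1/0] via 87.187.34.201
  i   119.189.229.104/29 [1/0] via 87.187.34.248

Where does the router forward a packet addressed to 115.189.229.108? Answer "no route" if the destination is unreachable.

no route

No entry's prefix contains 115.189.229.108; there is no default route.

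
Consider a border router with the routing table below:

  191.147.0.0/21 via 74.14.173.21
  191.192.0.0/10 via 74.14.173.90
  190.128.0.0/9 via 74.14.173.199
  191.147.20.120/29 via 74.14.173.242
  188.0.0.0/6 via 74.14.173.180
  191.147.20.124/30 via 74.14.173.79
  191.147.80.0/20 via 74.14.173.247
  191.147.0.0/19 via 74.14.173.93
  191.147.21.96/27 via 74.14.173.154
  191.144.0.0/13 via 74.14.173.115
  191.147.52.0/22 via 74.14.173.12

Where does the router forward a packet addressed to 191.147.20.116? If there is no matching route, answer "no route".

Routes whose prefix contains 191.147.20.116:
  188.0.0.0/6 (188.0.0.0 - 191.255.255.255) -> 74.14.173.180
  191.144.0.0/13 (191.144.0.0 - 191.151.255.255) -> 74.14.173.115
  191.147.0.0/19 (191.147.0.0 - 191.147.31.255) -> 74.14.173.93
More-specific entries that do NOT match:
  191.147.20.124/30 (191.147.20.124 - 191.147.20.127) does not contain 191.147.20.116
  191.147.20.120/29 (191.147.20.120 - 191.147.20.127) does not contain 191.147.20.116
  191.147.21.96/27 (191.147.21.96 - 191.147.21.127) does not contain 191.147.20.116
  191.147.52.0/22 (191.147.52.0 - 191.147.55.255) does not contain 191.147.20.116
  191.147.0.0/21 (191.147.0.0 - 191.147.7.255) does not contain 191.147.20.116
  191.147.80.0/20 (191.147.80.0 - 191.147.95.255) does not contain 191.147.20.116
Longest matching prefix is /19 -> next hop 74.14.173.93.

74.14.173.93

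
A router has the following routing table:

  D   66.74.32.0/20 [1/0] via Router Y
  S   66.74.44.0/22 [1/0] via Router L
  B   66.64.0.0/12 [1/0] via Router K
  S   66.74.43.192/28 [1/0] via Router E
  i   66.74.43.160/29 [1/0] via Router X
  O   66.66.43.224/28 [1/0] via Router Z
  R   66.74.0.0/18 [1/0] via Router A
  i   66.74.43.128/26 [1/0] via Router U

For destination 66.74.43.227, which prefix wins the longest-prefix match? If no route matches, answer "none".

66.74.32.0/20

Entries matching 66.74.43.227:
  66.64.0.0/12 (66.64.0.0 - 66.79.255.255)
  66.74.0.0/18 (66.74.0.0 - 66.74.63.255)
  66.74.32.0/20 (66.74.32.0 - 66.74.47.255)
Most specific is 66.74.32.0/20.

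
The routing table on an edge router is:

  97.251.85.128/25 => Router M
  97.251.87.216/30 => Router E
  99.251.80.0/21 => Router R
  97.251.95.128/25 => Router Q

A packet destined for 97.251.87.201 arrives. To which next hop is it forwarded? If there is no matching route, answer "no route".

No entry's prefix contains 97.251.87.201; there is no default route.

no route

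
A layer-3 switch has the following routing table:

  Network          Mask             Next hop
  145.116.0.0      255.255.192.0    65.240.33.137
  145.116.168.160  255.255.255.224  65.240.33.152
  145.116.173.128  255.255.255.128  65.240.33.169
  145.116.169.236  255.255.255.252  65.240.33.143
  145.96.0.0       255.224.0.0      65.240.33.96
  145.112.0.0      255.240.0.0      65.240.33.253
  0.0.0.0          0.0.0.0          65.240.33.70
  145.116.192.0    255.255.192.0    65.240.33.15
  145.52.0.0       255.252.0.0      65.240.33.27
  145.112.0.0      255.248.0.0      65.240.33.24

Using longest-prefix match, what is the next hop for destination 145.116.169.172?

65.240.33.24

Routes whose prefix contains 145.116.169.172:
  0.0.0.0/0 (default, matches everything) -> 65.240.33.70
  145.96.0.0/11 (145.96.0.0 - 145.127.255.255) -> 65.240.33.96
  145.112.0.0/12 (145.112.0.0 - 145.127.255.255) -> 65.240.33.253
  145.112.0.0/13 (145.112.0.0 - 145.119.255.255) -> 65.240.33.24
More-specific entries that do NOT match:
  145.116.169.236/30 (145.116.169.236 - 145.116.169.239) does not contain 145.116.169.172
  145.116.168.160/27 (145.116.168.160 - 145.116.168.191) does not contain 145.116.169.172
  145.116.173.128/25 (145.116.173.128 - 145.116.173.255) does not contain 145.116.169.172
  145.116.0.0/18 (145.116.0.0 - 145.116.63.255) does not contain 145.116.169.172
  145.116.192.0/18 (145.116.192.0 - 145.116.255.255) does not contain 145.116.169.172
  145.52.0.0/14 (145.52.0.0 - 145.55.255.255) does not contain 145.116.169.172
Longest matching prefix is /13 -> next hop 65.240.33.24.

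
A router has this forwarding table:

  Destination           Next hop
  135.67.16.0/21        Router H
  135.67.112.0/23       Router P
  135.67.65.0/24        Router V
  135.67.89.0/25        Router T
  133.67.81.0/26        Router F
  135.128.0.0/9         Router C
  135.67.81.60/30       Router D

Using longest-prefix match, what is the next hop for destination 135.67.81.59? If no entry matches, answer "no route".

no route

No entry's prefix contains 135.67.81.59; there is no default route.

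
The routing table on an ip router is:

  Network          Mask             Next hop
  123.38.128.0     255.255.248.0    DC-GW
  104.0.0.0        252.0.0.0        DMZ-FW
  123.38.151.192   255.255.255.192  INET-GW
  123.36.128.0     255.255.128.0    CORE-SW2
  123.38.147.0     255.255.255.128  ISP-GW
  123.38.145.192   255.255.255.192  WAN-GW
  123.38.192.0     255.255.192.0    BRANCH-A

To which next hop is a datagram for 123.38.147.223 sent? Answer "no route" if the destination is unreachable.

No entry's prefix contains 123.38.147.223; there is no default route.

no route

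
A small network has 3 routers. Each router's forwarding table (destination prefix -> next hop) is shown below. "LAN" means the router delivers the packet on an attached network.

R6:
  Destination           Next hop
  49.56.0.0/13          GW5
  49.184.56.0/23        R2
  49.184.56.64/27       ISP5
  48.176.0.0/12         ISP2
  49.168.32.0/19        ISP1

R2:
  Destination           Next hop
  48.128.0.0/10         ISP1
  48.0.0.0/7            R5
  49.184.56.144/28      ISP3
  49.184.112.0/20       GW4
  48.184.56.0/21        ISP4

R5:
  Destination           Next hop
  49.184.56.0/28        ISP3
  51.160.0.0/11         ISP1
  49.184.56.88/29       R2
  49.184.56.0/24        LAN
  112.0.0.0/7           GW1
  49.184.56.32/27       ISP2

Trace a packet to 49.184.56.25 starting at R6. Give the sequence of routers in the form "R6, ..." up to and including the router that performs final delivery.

At R6: longest match for 49.184.56.25 is 49.184.56.0/23 -> R2
At R2: longest match for 49.184.56.25 is 48.0.0.0/7 -> R5
At R5: longest match for 49.184.56.25 is 49.184.56.0/24 -> LAN

R6, R2, R5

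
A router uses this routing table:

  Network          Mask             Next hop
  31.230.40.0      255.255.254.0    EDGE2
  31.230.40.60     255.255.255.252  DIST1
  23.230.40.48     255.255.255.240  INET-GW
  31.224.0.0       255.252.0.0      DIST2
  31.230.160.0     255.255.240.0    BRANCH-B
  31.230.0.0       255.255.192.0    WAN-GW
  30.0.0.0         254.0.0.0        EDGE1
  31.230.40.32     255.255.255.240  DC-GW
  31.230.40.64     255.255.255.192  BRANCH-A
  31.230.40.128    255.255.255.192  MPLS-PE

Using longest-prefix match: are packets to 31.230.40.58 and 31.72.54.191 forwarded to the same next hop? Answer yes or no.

31.230.40.58: longest match 31.230.40.0/23 -> EDGE2
31.72.54.191: longest match 30.0.0.0/7 -> EDGE1

no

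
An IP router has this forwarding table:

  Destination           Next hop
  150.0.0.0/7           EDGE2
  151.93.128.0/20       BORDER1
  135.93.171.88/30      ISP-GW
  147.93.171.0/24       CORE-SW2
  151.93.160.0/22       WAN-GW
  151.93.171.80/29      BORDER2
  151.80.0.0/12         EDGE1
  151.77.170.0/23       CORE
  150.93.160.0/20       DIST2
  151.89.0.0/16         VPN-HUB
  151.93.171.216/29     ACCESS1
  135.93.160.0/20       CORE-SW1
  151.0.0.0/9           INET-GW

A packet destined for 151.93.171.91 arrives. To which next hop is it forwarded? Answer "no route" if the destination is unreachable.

EDGE1

Routes whose prefix contains 151.93.171.91:
  150.0.0.0/7 (150.0.0.0 - 151.255.255.255) -> EDGE2
  151.0.0.0/9 (151.0.0.0 - 151.127.255.255) -> INET-GW
  151.80.0.0/12 (151.80.0.0 - 151.95.255.255) -> EDGE1
More-specific entries that do NOT match:
  135.93.171.88/30 (135.93.171.88 - 135.93.171.91) does not contain 151.93.171.91
  151.93.171.80/29 (151.93.171.80 - 151.93.171.87) does not contain 151.93.171.91
  151.93.171.216/29 (151.93.171.216 - 151.93.171.223) does not contain 151.93.171.91
  147.93.171.0/24 (147.93.171.0 - 147.93.171.255) does not contain 151.93.171.91
  151.77.170.0/23 (151.77.170.0 - 151.77.171.255) does not contain 151.93.171.91
  151.93.160.0/22 (151.93.160.0 - 151.93.163.255) does not contain 151.93.171.91
  151.93.128.0/20 (151.93.128.0 - 151.93.143.255) does not contain 151.93.171.91
  150.93.160.0/20 (150.93.160.0 - 150.93.175.255) does not contain 151.93.171.91
  135.93.160.0/20 (135.93.160.0 - 135.93.175.255) does not contain 151.93.171.91
  151.89.0.0/16 (151.89.0.0 - 151.89.255.255) does not contain 151.93.171.91
Longest matching prefix is /12 -> next hop EDGE1.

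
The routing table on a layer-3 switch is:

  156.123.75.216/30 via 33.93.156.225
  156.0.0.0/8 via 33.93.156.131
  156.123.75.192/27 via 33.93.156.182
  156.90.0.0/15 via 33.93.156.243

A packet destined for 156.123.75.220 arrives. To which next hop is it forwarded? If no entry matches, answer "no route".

Routes whose prefix contains 156.123.75.220:
  156.0.0.0/8 (156.0.0.0 - 156.255.255.255) -> 33.93.156.131
  156.123.75.192/27 (156.123.75.192 - 156.123.75.223) -> 33.93.156.182
More-specific entries that do NOT match:
  156.123.75.216/30 (156.123.75.216 - 156.123.75.219) does not contain 156.123.75.220
Longest matching prefix is /27 -> next hop 33.93.156.182.

33.93.156.182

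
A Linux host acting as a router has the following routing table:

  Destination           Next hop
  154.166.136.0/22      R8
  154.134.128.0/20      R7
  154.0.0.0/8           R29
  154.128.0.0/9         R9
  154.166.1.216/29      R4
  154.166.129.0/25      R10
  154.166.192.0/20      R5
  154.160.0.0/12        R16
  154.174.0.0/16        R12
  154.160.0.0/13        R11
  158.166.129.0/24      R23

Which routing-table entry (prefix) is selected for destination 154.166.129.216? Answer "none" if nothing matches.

154.160.0.0/13

Entries matching 154.166.129.216:
  154.0.0.0/8 (154.0.0.0 - 154.255.255.255)
  154.128.0.0/9 (154.128.0.0 - 154.255.255.255)
  154.160.0.0/12 (154.160.0.0 - 154.175.255.255)
  154.160.0.0/13 (154.160.0.0 - 154.167.255.255)
Most specific is 154.160.0.0/13.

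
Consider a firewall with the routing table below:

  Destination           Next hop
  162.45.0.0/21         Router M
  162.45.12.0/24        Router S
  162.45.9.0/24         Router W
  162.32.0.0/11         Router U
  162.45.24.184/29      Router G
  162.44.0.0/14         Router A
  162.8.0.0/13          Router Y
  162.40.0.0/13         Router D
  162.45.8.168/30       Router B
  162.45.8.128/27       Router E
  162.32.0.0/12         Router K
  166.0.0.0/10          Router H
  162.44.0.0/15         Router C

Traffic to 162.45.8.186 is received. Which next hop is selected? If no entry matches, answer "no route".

Routes whose prefix contains 162.45.8.186:
  162.32.0.0/11 (162.32.0.0 - 162.63.255.255) -> Router U
  162.32.0.0/12 (162.32.0.0 - 162.47.255.255) -> Router K
  162.40.0.0/13 (162.40.0.0 - 162.47.255.255) -> Router D
  162.44.0.0/14 (162.44.0.0 - 162.47.255.255) -> Router A
  162.44.0.0/15 (162.44.0.0 - 162.45.255.255) -> Router C
More-specific entries that do NOT match:
  162.45.8.168/30 (162.45.8.168 - 162.45.8.171) does not contain 162.45.8.186
  162.45.24.184/29 (162.45.24.184 - 162.45.24.191) does not contain 162.45.8.186
  162.45.8.128/27 (162.45.8.128 - 162.45.8.159) does not contain 162.45.8.186
  162.45.12.0/24 (162.45.12.0 - 162.45.12.255) does not contain 162.45.8.186
  162.45.9.0/24 (162.45.9.0 - 162.45.9.255) does not contain 162.45.8.186
  162.45.0.0/21 (162.45.0.0 - 162.45.7.255) does not contain 162.45.8.186
Longest matching prefix is /15 -> next hop Router C.

Router C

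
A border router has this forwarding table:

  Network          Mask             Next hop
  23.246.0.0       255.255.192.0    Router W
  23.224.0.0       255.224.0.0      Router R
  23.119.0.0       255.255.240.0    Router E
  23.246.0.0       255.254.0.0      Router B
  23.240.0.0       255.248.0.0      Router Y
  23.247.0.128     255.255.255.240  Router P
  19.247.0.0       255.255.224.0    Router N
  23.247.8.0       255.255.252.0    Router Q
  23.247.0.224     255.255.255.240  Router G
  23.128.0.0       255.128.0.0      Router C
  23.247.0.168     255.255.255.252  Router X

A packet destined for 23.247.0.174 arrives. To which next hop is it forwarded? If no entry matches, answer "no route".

Router B

Routes whose prefix contains 23.247.0.174:
  23.128.0.0/9 (23.128.0.0 - 23.255.255.255) -> Router C
  23.224.0.0/11 (23.224.0.0 - 23.255.255.255) -> Router R
  23.240.0.0/13 (23.240.0.0 - 23.247.255.255) -> Router Y
  23.246.0.0/15 (23.246.0.0 - 23.247.255.255) -> Router B
More-specific entries that do NOT match:
  23.247.0.168/30 (23.247.0.168 - 23.247.0.171) does not contain 23.247.0.174
  23.247.0.128/28 (23.247.0.128 - 23.247.0.143) does not contain 23.247.0.174
  23.247.0.224/28 (23.247.0.224 - 23.247.0.239) does not contain 23.247.0.174
  23.247.8.0/22 (23.247.8.0 - 23.247.11.255) does not contain 23.247.0.174
  23.119.0.0/20 (23.119.0.0 - 23.119.15.255) does not contain 23.247.0.174
  19.247.0.0/19 (19.247.0.0 - 19.247.31.255) does not contain 23.247.0.174
  23.246.0.0/18 (23.246.0.0 - 23.246.63.255) does not contain 23.247.0.174
Longest matching prefix is /15 -> next hop Router B.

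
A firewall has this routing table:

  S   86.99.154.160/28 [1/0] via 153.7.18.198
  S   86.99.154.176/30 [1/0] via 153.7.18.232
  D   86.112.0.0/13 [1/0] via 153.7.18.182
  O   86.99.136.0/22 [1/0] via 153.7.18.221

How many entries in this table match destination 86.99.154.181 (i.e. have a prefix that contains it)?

No listed prefix contains 86.99.154.181.
Total matching entries: 0.

0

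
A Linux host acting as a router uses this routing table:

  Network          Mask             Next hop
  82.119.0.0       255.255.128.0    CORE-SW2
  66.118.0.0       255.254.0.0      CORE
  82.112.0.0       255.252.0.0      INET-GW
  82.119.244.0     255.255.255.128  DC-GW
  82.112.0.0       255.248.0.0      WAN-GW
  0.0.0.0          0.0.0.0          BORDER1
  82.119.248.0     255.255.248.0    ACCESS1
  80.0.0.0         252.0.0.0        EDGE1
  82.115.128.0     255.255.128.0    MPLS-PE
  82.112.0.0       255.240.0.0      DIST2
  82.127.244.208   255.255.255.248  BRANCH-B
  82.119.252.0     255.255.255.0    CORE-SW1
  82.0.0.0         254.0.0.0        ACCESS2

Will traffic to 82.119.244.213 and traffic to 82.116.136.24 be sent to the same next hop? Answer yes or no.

yes

82.119.244.213: longest match 82.112.0.0/13 -> WAN-GW
82.116.136.24: longest match 82.112.0.0/13 -> WAN-GW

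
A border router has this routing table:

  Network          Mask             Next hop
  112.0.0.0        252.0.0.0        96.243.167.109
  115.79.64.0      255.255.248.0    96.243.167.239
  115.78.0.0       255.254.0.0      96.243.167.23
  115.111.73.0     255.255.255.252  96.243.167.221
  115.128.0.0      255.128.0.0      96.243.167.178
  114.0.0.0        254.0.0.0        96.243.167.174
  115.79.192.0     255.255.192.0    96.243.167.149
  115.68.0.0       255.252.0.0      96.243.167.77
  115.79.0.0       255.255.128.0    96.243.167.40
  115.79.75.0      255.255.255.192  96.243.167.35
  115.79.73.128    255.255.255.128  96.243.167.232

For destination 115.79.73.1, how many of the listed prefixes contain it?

4

Prefixes containing 115.79.73.1:
  112.0.0.0/6 (112.0.0.0 - 115.255.255.255)
  114.0.0.0/7 (114.0.0.0 - 115.255.255.255)
  115.78.0.0/15 (115.78.0.0 - 115.79.255.255)
  115.79.0.0/17 (115.79.0.0 - 115.79.127.255)
Total matching entries: 4.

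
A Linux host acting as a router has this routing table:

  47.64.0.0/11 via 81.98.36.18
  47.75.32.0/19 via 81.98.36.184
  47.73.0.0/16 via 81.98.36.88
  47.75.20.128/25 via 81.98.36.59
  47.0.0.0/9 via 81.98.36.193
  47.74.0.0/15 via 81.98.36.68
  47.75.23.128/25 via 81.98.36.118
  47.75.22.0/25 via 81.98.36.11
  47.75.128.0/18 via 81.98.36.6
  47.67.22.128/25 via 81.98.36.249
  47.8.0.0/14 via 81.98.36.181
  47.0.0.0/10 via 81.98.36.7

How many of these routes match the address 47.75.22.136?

Prefixes containing 47.75.22.136:
  47.0.0.0/9 (47.0.0.0 - 47.127.255.255)
  47.64.0.0/11 (47.64.0.0 - 47.95.255.255)
  47.74.0.0/15 (47.74.0.0 - 47.75.255.255)
Total matching entries: 3.

3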